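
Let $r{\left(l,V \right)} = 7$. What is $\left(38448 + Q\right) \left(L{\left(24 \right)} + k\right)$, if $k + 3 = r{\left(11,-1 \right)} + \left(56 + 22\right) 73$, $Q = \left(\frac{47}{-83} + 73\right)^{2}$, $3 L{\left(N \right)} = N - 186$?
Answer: $\frac{20468844288}{83} \approx 2.4661 \cdot 10^{8}$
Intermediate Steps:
$L{\left(N \right)} = -62 + \frac{N}{3}$ ($L{\left(N \right)} = \frac{N - 186}{3} = \frac{-186 + N}{3} = -62 + \frac{N}{3}$)
$Q = \frac{36144144}{6889}$ ($Q = \left(47 \left(- \frac{1}{83}\right) + 73\right)^{2} = \left(- \frac{47}{83} + 73\right)^{2} = \left(\frac{6012}{83}\right)^{2} = \frac{36144144}{6889} \approx 5246.6$)
$k = 5698$ ($k = -3 + \left(7 + \left(56 + 22\right) 73\right) = -3 + \left(7 + 78 \cdot 73\right) = -3 + \left(7 + 5694\right) = -3 + 5701 = 5698$)
$\left(38448 + Q\right) \left(L{\left(24 \right)} + k\right) = \left(38448 + \frac{36144144}{6889}\right) \left(\left(-62 + \frac{1}{3} \cdot 24\right) + 5698\right) = \frac{301012416 \left(\left(-62 + 8\right) + 5698\right)}{6889} = \frac{301012416 \left(-54 + 5698\right)}{6889} = \frac{301012416}{6889} \cdot 5644 = \frac{20468844288}{83}$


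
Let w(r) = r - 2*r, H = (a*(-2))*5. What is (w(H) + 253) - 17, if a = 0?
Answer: 236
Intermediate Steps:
H = 0 (H = (0*(-2))*5 = 0*5 = 0)
w(r) = -r (w(r) = r - 2*r = -r)
(w(H) + 253) - 17 = (-1*0 + 253) - 17 = (0 + 253) - 17 = 253 - 17 = 236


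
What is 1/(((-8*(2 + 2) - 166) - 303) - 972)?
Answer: -1/1473 ≈ -0.00067889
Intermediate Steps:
1/(((-8*(2 + 2) - 166) - 303) - 972) = 1/(((-8*4 - 166) - 303) - 972) = 1/(((-32 - 166) - 303) - 972) = 1/((-198 - 303) - 972) = 1/(-501 - 972) = 1/(-1473) = -1/1473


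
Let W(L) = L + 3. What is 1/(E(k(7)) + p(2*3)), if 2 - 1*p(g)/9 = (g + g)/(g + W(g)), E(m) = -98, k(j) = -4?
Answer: -5/436 ≈ -0.011468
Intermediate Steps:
W(L) = 3 + L
p(g) = 18 - 18*g/(3 + 2*g) (p(g) = 18 - 9*(g + g)/(g + (3 + g)) = 18 - 9*2*g/(3 + 2*g) = 18 - 18*g/(3 + 2*g))
1/(E(k(7)) + p(2*3)) = 1/(-98 + 18*(3 + 2*3)/(3 + 2*(2*3))) = 1/(-98 + 18*(3 + 6)/(3 + 2*6)) = 1/(-98 + 18*9/(3 + 12)) = 1/(-98 + 18*9/15) = 1/(-98 + 18*(1/15)*9) = 1/(-98 + 54/5) = 1/(-436/5) = -5/436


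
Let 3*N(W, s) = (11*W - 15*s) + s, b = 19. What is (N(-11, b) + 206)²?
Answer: 5929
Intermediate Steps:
N(W, s) = -14*s/3 + 11*W/3 (N(W, s) = ((11*W - 15*s) + s)/3 = ((-15*s + 11*W) + s)/3 = (-14*s + 11*W)/3 = -14*s/3 + 11*W/3)
(N(-11, b) + 206)² = ((-14/3*19 + (11/3)*(-11)) + 206)² = ((-266/3 - 121/3) + 206)² = (-129 + 206)² = 77² = 5929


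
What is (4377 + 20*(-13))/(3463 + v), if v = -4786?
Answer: -4117/1323 ≈ -3.1119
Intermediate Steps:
(4377 + 20*(-13))/(3463 + v) = (4377 + 20*(-13))/(3463 - 4786) = (4377 - 260)/(-1323) = 4117*(-1/1323) = -4117/1323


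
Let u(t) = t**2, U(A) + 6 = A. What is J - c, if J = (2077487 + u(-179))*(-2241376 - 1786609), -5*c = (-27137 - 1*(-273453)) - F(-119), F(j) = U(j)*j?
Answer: -42485735473959/5 ≈ -8.4971e+12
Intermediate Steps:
U(A) = -6 + A
F(j) = j*(-6 + j) (F(j) = (-6 + j)*j = j*(-6 + j))
c = -231441/5 (c = -((-27137 - 1*(-273453)) - (-119)*(-6 - 119))/5 = -((-27137 + 273453) - (-119)*(-125))/5 = -(246316 - 1*14875)/5 = -(246316 - 14875)/5 = -1/5*231441 = -231441/5 ≈ -46288.)
J = -8497147141080 (J = (2077487 + (-179)**2)*(-2241376 - 1786609) = (2077487 + 32041)*(-4027985) = 2109528*(-4027985) = -8497147141080)
J - c = -8497147141080 - 1*(-231441/5) = -8497147141080 + 231441/5 = -42485735473959/5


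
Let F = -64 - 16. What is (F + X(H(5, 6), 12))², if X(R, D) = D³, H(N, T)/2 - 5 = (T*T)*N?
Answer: 2715904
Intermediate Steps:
F = -80
H(N, T) = 10 + 2*N*T² (H(N, T) = 10 + 2*((T*T)*N) = 10 + 2*(T²*N) = 10 + 2*(N*T²) = 10 + 2*N*T²)
(F + X(H(5, 6), 12))² = (-80 + 12³)² = (-80 + 1728)² = 1648² = 2715904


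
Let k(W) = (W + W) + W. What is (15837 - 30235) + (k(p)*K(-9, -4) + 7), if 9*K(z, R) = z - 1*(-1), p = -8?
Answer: -43109/3 ≈ -14370.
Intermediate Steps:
K(z, R) = 1/9 + z/9 (K(z, R) = (z - 1*(-1))/9 = (z + 1)/9 = (1 + z)/9 = 1/9 + z/9)
k(W) = 3*W (k(W) = 2*W + W = 3*W)
(15837 - 30235) + (k(p)*K(-9, -4) + 7) = (15837 - 30235) + ((3*(-8))*(1/9 + (1/9)*(-9)) + 7) = -14398 + (-24*(1/9 - 1) + 7) = -14398 + (-24*(-8/9) + 7) = -14398 + (64/3 + 7) = -14398 + 85/3 = -43109/3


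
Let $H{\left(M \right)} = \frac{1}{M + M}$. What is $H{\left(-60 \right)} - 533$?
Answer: $- \frac{63961}{120} \approx -533.01$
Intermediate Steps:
$H{\left(M \right)} = \frac{1}{2 M}$
$H{\left(-60 \right)} - 533 = \frac{1}{2 \left(-60\right)} - 533 = \frac{1}{2} \left(- \frac{1}{60}\right) - 533 = - \frac{1}{120} - 533 = - \frac{63961}{120}$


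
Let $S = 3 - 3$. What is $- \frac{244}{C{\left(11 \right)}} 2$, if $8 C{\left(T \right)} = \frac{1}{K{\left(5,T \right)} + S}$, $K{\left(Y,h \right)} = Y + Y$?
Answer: $-39040$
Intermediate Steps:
$S = 0$ ($S = 3 - 3 = 0$)
$K{\left(Y,h \right)} = 2 Y$
$C{\left(T \right)} = \frac{1}{80}$ ($C{\left(T \right)} = \frac{1}{8 \left(2 \cdot 5 + 0\right)} = \frac{1}{8 \left(10 + 0\right)} = \frac{1}{8 \cdot 10} = \frac{1}{8} \cdot \frac{1}{10} = \frac{1}{80}$)
$- \frac{244}{C{\left(11 \right)}} 2 = - 244 \frac{1}{\frac{1}{80}} \cdot 2 = \left(-244\right) 80 \cdot 2 = \left(-19520\right) 2 = -39040$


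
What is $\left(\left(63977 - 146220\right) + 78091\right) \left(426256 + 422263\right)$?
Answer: $-3523050888$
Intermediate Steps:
$\left(\left(63977 - 146220\right) + 78091\right) \left(426256 + 422263\right) = \left(\left(63977 - 146220\right) + 78091\right) 848519 = \left(-82243 + 78091\right) 848519 = \left(-4152\right) 848519 = -3523050888$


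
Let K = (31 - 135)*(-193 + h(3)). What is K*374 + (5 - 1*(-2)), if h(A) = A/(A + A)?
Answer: 7487487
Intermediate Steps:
h(A) = ½ (h(A) = A/((2*A)) = (1/(2*A))*A = ½)
K = 20020 (K = (31 - 135)*(-193 + ½) = -104*(-385/2) = 20020)
K*374 + (5 - 1*(-2)) = 20020*374 + (5 - 1*(-2)) = 7487480 + (5 + 2) = 7487480 + 7 = 7487487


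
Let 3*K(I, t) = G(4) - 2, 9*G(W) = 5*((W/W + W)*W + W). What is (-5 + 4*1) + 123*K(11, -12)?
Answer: 1391/3 ≈ 463.67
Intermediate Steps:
G(W) = 5*W/9 + 5*W*(1 + W)/9 (G(W) = (5*((W/W + W)*W + W))/9 = (5*((1 + W)*W + W))/9 = (5*(W*(1 + W) + W))/9 = (5*(W + W*(1 + W)))/9 = (5*W + 5*W*(1 + W))/9 = 5*W/9 + 5*W*(1 + W)/9)
K(I, t) = 34/9 (K(I, t) = ((5/9)*4*(2 + 4) - 2)/3 = ((5/9)*4*6 - 2)/3 = (40/3 - 2)/3 = (1/3)*(34/3) = 34/9)
(-5 + 4*1) + 123*K(11, -12) = (-5 + 4*1) + 123*(34/9) = (-5 + 4) + 1394/3 = -1 + 1394/3 = 1391/3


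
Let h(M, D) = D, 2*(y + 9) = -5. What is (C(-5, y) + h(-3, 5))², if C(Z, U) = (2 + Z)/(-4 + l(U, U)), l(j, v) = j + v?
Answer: 2116/81 ≈ 26.123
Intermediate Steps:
y = -23/2 (y = -9 + (½)*(-5) = -9 - 5/2 = -23/2 ≈ -11.500)
C(Z, U) = (2 + Z)/(-4 + 2*U) (C(Z, U) = (2 + Z)/(-4 + (U + U)) = (2 + Z)/(-4 + 2*U))
(C(-5, y) + h(-3, 5))² = ((2 - 5)/(2*(-2 - 23/2)) + 5)² = ((½)*(-3)/(-27/2) + 5)² = ((½)*(-2/27)*(-3) + 5)² = (⅑ + 5)² = (46/9)² = 2116/81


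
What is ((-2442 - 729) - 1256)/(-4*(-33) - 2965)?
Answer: 4427/2833 ≈ 1.5627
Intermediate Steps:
((-2442 - 729) - 1256)/(-4*(-33) - 2965) = (-3171 - 1256)/(132 - 2965) = -4427/(-2833) = -4427*(-1/2833) = 4427/2833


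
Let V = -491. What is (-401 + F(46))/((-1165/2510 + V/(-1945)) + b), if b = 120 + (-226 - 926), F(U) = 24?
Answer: 368099030/1007841183 ≈ 0.36524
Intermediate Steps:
b = -1032 (b = 120 - 1152 = -1032)
(-401 + F(46))/((-1165/2510 + V/(-1945)) + b) = (-401 + 24)/((-1165/2510 - 491/(-1945)) - 1032) = -377/((-1165*1/2510 - 491*(-1/1945)) - 1032) = -377/((-233/502 + 491/1945) - 1032) = -377/(-206703/976390 - 1032) = -377/(-1007841183/976390) = -377*(-976390/1007841183) = 368099030/1007841183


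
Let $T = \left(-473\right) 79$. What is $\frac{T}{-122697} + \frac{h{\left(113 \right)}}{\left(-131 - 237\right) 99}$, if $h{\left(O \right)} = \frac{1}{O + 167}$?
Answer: $\frac{42353238847}{139069687680} \approx 0.30455$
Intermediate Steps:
$h{\left(O \right)} = \frac{1}{167 + O}$
$T = -37367$
$\frac{T}{-122697} + \frac{h{\left(113 \right)}}{\left(-131 - 237\right) 99} = - \frac{37367}{-122697} + \frac{1}{\left(167 + 113\right) \left(-131 - 237\right) 99} = \left(-37367\right) \left(- \frac{1}{122697}\right) + \frac{1}{280 \left(\left(-368\right) 99\right)} = \frac{37367}{122697} + \frac{1}{280 \left(-36432\right)} = \frac{37367}{122697} + \frac{1}{280} \left(- \frac{1}{36432}\right) = \frac{37367}{122697} - \frac{1}{10200960} = \frac{42353238847}{139069687680}$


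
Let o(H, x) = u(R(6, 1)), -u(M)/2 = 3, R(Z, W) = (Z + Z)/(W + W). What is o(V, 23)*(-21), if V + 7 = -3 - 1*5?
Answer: 126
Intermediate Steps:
V = -15 (V = -7 + (-3 - 1*5) = -7 + (-3 - 5) = -7 - 8 = -15)
R(Z, W) = Z/W (R(Z, W) = (2*Z)/((2*W)) = (2*Z)*(1/(2*W)) = Z/W)
u(M) = -6 (u(M) = -2*3 = -6)
o(H, x) = -6
o(V, 23)*(-21) = -6*(-21) = 126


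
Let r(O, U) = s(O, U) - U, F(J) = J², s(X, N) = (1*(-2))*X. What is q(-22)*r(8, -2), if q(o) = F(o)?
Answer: -6776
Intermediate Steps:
s(X, N) = -2*X
r(O, U) = -U - 2*O (r(O, U) = -2*O - U = -U - 2*O)
q(o) = o²
q(-22)*r(8, -2) = (-22)²*(-1*(-2) - 2*8) = 484*(2 - 16) = 484*(-14) = -6776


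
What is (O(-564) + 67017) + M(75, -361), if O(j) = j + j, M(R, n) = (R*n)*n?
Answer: 9839964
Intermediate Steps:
M(R, n) = R*n²
O(j) = 2*j
(O(-564) + 67017) + M(75, -361) = (2*(-564) + 67017) + 75*(-361)² = (-1128 + 67017) + 75*130321 = 65889 + 9774075 = 9839964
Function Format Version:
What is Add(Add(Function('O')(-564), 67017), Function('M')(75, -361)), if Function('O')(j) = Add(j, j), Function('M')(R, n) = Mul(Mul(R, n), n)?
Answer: 9839964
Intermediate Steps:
Function('M')(R, n) = Mul(R, Pow(n, 2))
Function('O')(j) = Mul(2, j)
Add(Add(Function('O')(-564), 67017), Function('M')(75, -361)) = Add(Add(Mul(2, -564), 67017), Mul(75, Pow(-361, 2))) = Add(Add(-1128, 67017), Mul(75, 130321)) = Add(65889, 9774075) = 9839964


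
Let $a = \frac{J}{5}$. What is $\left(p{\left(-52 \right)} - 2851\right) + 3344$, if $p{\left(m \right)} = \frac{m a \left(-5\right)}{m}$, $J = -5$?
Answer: $498$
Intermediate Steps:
$a = -1$ ($a = - \frac{5}{5} = \left(-5\right) \frac{1}{5} = -1$)
$p{\left(m \right)} = 5$ ($p{\left(m \right)} = \frac{m \left(-1\right) \left(-5\right)}{m} = \frac{- m \left(-5\right)}{m} = \frac{5 m}{m} = 5$)
$\left(p{\left(-52 \right)} - 2851\right) + 3344 = \left(5 - 2851\right) + 3344 = -2846 + 3344 = 498$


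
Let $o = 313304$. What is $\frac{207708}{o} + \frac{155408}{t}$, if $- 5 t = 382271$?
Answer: $- \frac{41012248823}{29941758346} \approx -1.3697$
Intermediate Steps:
$t = - \frac{382271}{5}$ ($t = \left(- \frac{1}{5}\right) 382271 = - \frac{382271}{5} \approx -76454.0$)
$\frac{207708}{o} + \frac{155408}{t} = \frac{207708}{313304} + \frac{155408}{- \frac{382271}{5}} = 207708 \cdot \frac{1}{313304} + 155408 \left(- \frac{5}{382271}\right) = \frac{51927}{78326} - \frac{777040}{382271} = - \frac{41012248823}{29941758346}$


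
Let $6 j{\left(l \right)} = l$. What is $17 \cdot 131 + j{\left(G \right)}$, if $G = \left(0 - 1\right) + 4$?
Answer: $\frac{4455}{2} \approx 2227.5$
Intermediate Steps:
$G = 3$ ($G = -1 + 4 = 3$)
$j{\left(l \right)} = \frac{l}{6}$
$17 \cdot 131 + j{\left(G \right)} = 17 \cdot 131 + \frac{1}{6} \cdot 3 = 2227 + \frac{1}{2} = \frac{4455}{2}$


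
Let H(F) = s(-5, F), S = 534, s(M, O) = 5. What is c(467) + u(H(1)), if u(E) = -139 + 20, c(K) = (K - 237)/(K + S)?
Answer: -118889/1001 ≈ -118.77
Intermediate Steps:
H(F) = 5
c(K) = (-237 + K)/(534 + K) (c(K) = (K - 237)/(K + 534) = (-237 + K)/(534 + K))
u(E) = -119
c(467) + u(H(1)) = (-237 + 467)/(534 + 467) - 119 = 230/1001 - 119 = -118889/1001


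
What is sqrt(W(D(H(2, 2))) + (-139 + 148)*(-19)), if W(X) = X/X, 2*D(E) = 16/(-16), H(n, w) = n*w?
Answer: I*sqrt(170) ≈ 13.038*I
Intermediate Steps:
D(E) = -1/2 (D(E) = (16/(-16))/2 = (16*(-1/16))/2 = (1/2)*(-1) = -1/2)
W(X) = 1
sqrt(W(D(H(2, 2))) + (-139 + 148)*(-19)) = sqrt(1 + (-139 + 148)*(-19)) = sqrt(1 + 9*(-19)) = sqrt(1 - 171) = sqrt(-170) = I*sqrt(170)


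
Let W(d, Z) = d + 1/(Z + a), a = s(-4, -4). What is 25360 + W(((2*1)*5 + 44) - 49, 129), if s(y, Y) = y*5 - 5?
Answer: 2637961/104 ≈ 25365.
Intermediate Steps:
s(y, Y) = -5 + 5*y (s(y, Y) = 5*y - 5 = -5 + 5*y)
a = -25 (a = -5 + 5*(-4) = -5 - 20 = -25)
W(d, Z) = d + 1/(-25 + Z) (W(d, Z) = d + 1/(Z - 25) = d + 1/(-25 + Z))
25360 + W(((2*1)*5 + 44) - 49, 129) = 25360 + (1 - 25*(((2*1)*5 + 44) - 49) + 129*(((2*1)*5 + 44) - 49))/(-25 + 129) = 25360 + (1 - 25*((2*5 + 44) - 49) + 129*((2*5 + 44) - 49))/104 = 25360 + (1 - 25*((10 + 44) - 49) + 129*((10 + 44) - 49))/104 = 25360 + (1 - 25*(54 - 49) + 129*(54 - 49))/104 = 25360 + (1 - 25*5 + 129*5)/104 = 25360 + (1 - 125 + 645)/104 = 25360 + (1/104)*521 = 25360 + 521/104 = 2637961/104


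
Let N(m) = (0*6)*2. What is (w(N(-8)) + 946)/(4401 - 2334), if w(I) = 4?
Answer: 950/2067 ≈ 0.45960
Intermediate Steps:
N(m) = 0 (N(m) = 0*2 = 0)
(w(N(-8)) + 946)/(4401 - 2334) = (4 + 946)/(4401 - 2334) = 950/2067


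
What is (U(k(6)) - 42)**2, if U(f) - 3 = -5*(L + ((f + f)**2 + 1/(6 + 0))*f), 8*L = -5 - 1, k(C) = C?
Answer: 304188481/16 ≈ 1.9012e+7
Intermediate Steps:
L = -3/4 (L = (-5 - 1)/8 = (1/8)*(-6) = -3/4 ≈ -0.75000)
U(f) = 27/4 - 5*f*(1/6 + 4*f**2) (U(f) = 3 - 5*(-3/4 + ((f + f)**2 + 1/(6 + 0))*f) = 3 - 5*(-3/4 + ((2*f)**2 + 1/6)*f) = 3 - 5*(-3/4 + (4*f**2 + 1/6)*f) = 3 - 5*(-3/4 + (1/6 + 4*f**2)*f) = 3 - 5*(-3/4 + f*(1/6 + 4*f**2)) = 3 + (15/4 - 5*f*(1/6 + 4*f**2)) = 27/4 - 5*f*(1/6 + 4*f**2))
(U(k(6)) - 42)**2 = ((27/4 - 20*6**3 - 5/6*6) - 42)**2 = ((27/4 - 20*216 - 5) - 42)**2 = ((27/4 - 4320 - 5) - 42)**2 = (-17273/4 - 42)**2 = (-17441/4)**2 = 304188481/16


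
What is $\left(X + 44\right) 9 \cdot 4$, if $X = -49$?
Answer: $-180$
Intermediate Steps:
$\left(X + 44\right) 9 \cdot 4 = \left(-49 + 44\right) 9 \cdot 4 = \left(-5\right) 36 = -180$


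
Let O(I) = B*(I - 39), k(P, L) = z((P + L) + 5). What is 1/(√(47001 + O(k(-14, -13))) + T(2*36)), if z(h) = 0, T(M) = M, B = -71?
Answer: -4/2477 + √5530/14862 ≈ 0.0033888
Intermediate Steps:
k(P, L) = 0
O(I) = 2769 - 71*I (O(I) = -71*(I - 39) = -71*(-39 + I) = 2769 - 71*I)
1/(√(47001 + O(k(-14, -13))) + T(2*36)) = 1/(√(47001 + (2769 - 71*0)) + 2*36) = 1/(√(47001 + (2769 + 0)) + 72) = 1/(√(47001 + 2769) + 72) = 1/(√49770 + 72) = 1/(3*√5530 + 72) = 1/(72 + 3*√5530)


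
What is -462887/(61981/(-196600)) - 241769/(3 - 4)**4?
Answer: 76018499811/61981 ≈ 1.2265e+6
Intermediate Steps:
-462887/(61981/(-196600)) - 241769/(3 - 4)**4 = -462887/(61981*(-1/196600)) - 241769/(((-1)**2)**2) = -462887/(-61981/196600) - 241769/(1**2) = -462887*(-196600/61981) - 241769/1 = 91003584200/61981 - 241769*1 = 91003584200/61981 - 241769 = 76018499811/61981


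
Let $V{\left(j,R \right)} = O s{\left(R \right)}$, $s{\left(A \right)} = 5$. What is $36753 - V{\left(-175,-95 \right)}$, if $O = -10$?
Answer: $36803$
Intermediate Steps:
$V{\left(j,R \right)} = -50$ ($V{\left(j,R \right)} = \left(-10\right) 5 = -50$)
$36753 - V{\left(-175,-95 \right)} = 36753 - -50 = 36753 + 50 = 36803$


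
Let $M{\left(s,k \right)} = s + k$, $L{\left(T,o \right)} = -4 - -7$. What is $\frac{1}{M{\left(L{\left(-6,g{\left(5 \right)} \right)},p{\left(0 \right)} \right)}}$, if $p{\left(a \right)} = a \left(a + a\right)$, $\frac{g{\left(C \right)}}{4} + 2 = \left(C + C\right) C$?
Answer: $\frac{1}{3} \approx 0.33333$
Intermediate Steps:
$g{\left(C \right)} = -8 + 8 C^{2}$ ($g{\left(C \right)} = -8 + 4 \left(C + C\right) C = -8 + 4 \cdot 2 C C = -8 + 4 \cdot 2 C^{2} = -8 + 8 C^{2}$)
$p{\left(a \right)} = 2 a^{2}$ ($p{\left(a \right)} = a 2 a = 2 a^{2}$)
$L{\left(T,o \right)} = 3$ ($L{\left(T,o \right)} = -4 + 7 = 3$)
$M{\left(s,k \right)} = k + s$
$\frac{1}{M{\left(L{\left(-6,g{\left(5 \right)} \right)},p{\left(0 \right)} \right)}} = \frac{1}{2 \cdot 0^{2} + 3} = \frac{1}{2 \cdot 0 + 3} = \frac{1}{0 + 3} = \frac{1}{3}$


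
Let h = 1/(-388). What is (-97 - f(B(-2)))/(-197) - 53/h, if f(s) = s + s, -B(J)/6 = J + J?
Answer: 4051253/197 ≈ 20565.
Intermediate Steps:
B(J) = -12*J (B(J) = -6*(J + J) = -12*J)
h = -1/388 ≈ -0.0025773
f(s) = 2*s
(-97 - f(B(-2)))/(-197) - 53/h = (-97 - 2*(-12*(-2)))/(-197) - 53/(-1/388) = (-97 - 2*24)*(-1/197) - 53*(-388) = (-97 - 1*48)*(-1/197) + 20564 = (-97 - 48)*(-1/197) + 20564 = -145*(-1/197) + 20564 = 145/197 + 20564 = 4051253/197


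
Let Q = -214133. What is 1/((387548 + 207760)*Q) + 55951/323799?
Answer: 113212042005555/655179460438972 ≈ 0.17280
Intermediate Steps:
1/((387548 + 207760)*Q) + 55951/323799 = 1/((387548 + 207760)*(-214133)) + 55951/323799 = -1/214133/595308 + 55951*(1/323799) = (1/595308)*(-1/214133) + 7993/46257 = -1/127475087964 + 7993/46257 = 113212042005555/655179460438972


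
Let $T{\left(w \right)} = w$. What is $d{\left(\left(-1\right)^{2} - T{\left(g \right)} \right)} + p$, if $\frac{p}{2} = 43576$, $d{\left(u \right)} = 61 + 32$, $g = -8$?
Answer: $87245$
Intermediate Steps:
$d{\left(u \right)} = 93$
$p = 87152$ ($p = 2 \cdot 43576 = 87152$)
$d{\left(\left(-1\right)^{2} - T{\left(g \right)} \right)} + p = 93 + 87152 = 87245$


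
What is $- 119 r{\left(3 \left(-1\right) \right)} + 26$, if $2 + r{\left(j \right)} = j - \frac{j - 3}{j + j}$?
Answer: $740$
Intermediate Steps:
$r{\left(j \right)} = -2 + j - \frac{-3 + j}{2 j}$ ($r{\left(j \right)} = -2 + \left(j - \frac{j - 3}{j + j}\right) = -2 + \left(j - \frac{-3 + j}{2 j}\right) = -2 + j - \frac{-3 + j}{2 j}$)
$- 119 r{\left(3 \left(-1\right) \right)} + 26 = - 119 \left(- \frac{5}{2} + 3 \left(-1\right) + \frac{3}{2 \cdot 3 \left(-1\right)}\right) + 26 = - 119 \left(- \frac{5}{2} - 3 + \frac{3}{2 \left(-3\right)}\right) + 26 = - 119 \left(- \frac{5}{2} - 3 + \frac{3}{2} \left(- \frac{1}{3}\right)\right) + 26 = - 119 \left(- \frac{5}{2} - 3 - \frac{1}{2}\right) + 26 = \left(-119\right) \left(-6\right) + 26 = 714 + 26 = 740$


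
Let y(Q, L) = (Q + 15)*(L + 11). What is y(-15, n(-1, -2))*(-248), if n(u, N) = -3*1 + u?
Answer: 0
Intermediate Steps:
n(u, N) = -3 + u
y(Q, L) = (11 + L)*(15 + Q) (y(Q, L) = (15 + Q)*(11 + L) = (11 + L)*(15 + Q))
y(-15, n(-1, -2))*(-248) = (165 + 11*(-15) + 15*(-3 - 1) + (-3 - 1)*(-15))*(-248) = (165 - 165 + 15*(-4) - 4*(-15))*(-248) = (165 - 165 - 60 + 60)*(-248) = 0*(-248) = 0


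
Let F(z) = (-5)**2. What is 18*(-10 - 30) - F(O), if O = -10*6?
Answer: -745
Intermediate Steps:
O = -60
F(z) = 25
18*(-10 - 30) - F(O) = 18*(-10 - 30) - 1*25 = 18*(-40) - 25 = -720 - 25 = -745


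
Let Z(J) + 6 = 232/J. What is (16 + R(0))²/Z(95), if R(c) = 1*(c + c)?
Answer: -12160/169 ≈ -71.953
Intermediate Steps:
Z(J) = -6 + 232/J
R(c) = 2*c (R(c) = 1*(2*c) = 2*c)
(16 + R(0))²/Z(95) = (16 + 2*0)²/(-6 + 232/95) = (16 + 0)²/(-6 + 232*(1/95)) = 16²/(-6 + 232/95) = 256/(-338/95) = 256*(-95/338) = -12160/169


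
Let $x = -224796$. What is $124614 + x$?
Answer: $-100182$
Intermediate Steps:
$124614 + x = 124614 - 224796 = -100182$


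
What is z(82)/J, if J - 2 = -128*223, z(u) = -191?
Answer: 191/28542 ≈ 0.0066919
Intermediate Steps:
J = -28542 (J = 2 - 128*223 = 2 - 28544 = -28542)
z(82)/J = -191/(-28542) = -191*(-1/28542) = 191/28542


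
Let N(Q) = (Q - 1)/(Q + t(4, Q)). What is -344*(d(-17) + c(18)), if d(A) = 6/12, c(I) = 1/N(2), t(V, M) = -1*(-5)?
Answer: -2580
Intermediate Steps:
t(V, M) = 5
N(Q) = (-1 + Q)/(5 + Q) (N(Q) = (Q - 1)/(Q + 5) = (-1 + Q)/(5 + Q))
c(I) = 7 (c(I) = 1/((-1 + 2)/(5 + 2)) = 1/(1/7) = 7)
d(A) = 1/2 (d(A) = 6*(1/12) = 1/2)
-344*(d(-17) + c(18)) = -344*(1/2 + 7) = -344*15/2 = -2580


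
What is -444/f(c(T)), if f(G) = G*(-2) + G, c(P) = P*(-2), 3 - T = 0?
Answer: -74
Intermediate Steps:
T = 3 (T = 3 - 1*0 = 3 + 0 = 3)
c(P) = -2*P
f(G) = -G (f(G) = -2*G + G = -G)
-444/f(c(T)) = -444/((-(-2)*3)) = -444/((-1*(-6))) = -444/6 = -444*1/6 = -74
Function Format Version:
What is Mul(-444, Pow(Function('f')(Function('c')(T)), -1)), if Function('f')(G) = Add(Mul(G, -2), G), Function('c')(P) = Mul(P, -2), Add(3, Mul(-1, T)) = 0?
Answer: -74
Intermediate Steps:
T = 3 (T = Add(3, Mul(-1, 0)) = Add(3, 0) = 3)
Function('c')(P) = Mul(-2, P)
Function('f')(G) = Mul(-1, G) (Function('f')(G) = Add(Mul(-2, G), G) = Mul(-1, G))
Mul(-444, Pow(Function('f')(Function('c')(T)), -1)) = Mul(-444, Pow(Mul(-1, Mul(-2, 3)), -1)) = Mul(-444, Pow(Mul(-1, -6), -1)) = Mul(-444, Pow(6, -1)) = Mul(-444, Rational(1, 6)) = -74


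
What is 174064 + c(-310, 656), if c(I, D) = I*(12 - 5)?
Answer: 171894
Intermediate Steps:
c(I, D) = 7*I (c(I, D) = I*7 = 7*I)
174064 + c(-310, 656) = 174064 + 7*(-310) = 174064 - 2170 = 171894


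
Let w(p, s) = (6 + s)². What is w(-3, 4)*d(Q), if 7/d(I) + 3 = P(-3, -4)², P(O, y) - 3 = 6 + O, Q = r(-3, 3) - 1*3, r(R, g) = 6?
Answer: 700/33 ≈ 21.212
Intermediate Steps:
Q = 3 (Q = 6 - 1*3 = 6 - 3 = 3)
P(O, y) = 9 + O (P(O, y) = 3 + (6 + O) = 9 + O)
d(I) = 7/33 (d(I) = 7/(-3 + (9 - 3)²) = 7/(-3 + 6²) = 7/(-3 + 36) = 7/33)
w(-3, 4)*d(Q) = (6 + 4)²*(7/33) = 10²*(7/33) = 100*(7/33) = 700/33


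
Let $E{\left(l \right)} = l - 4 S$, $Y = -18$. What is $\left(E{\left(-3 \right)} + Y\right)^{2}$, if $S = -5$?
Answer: $1$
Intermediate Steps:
$E{\left(l \right)} = 20 + l$ ($E{\left(l \right)} = l - -20 = l + 20 = 20 + l$)
$\left(E{\left(-3 \right)} + Y\right)^{2} = \left(\left(20 - 3\right) - 18\right)^{2} = \left(17 - 18\right)^{2} = \left(-1\right)^{2} = 1$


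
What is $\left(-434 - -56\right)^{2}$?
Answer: $142884$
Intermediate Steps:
$\left(-434 - -56\right)^{2} = \left(-434 + 56\right)^{2} = \left(-378\right)^{2} = 142884$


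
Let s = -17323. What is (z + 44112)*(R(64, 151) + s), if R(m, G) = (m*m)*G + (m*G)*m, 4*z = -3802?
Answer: 105285487087/2 ≈ 5.2643e+10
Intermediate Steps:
z = -1901/2 (z = (¼)*(-3802) = -1901/2 ≈ -950.50)
R(m, G) = 2*G*m² (R(m, G) = m²*G + (G*m)*m = G*m² + G*m² = 2*G*m²)
(z + 44112)*(R(64, 151) + s) = (-1901/2 + 44112)*(2*151*64² - 17323) = 86323*(2*151*4096 - 17323)/2 = 86323*(1236992 - 17323)/2 = (86323/2)*1219669 = 105285487087/2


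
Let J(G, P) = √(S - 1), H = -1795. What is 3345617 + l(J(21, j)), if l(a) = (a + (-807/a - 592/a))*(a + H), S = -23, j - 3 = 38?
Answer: 3344194 - 2554285*I*√6/12 ≈ 3.3442e+6 - 5.2139e+5*I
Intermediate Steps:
j = 41 (j = 3 + 38 = 41)
J(G, P) = 2*I*√6 (J(G, P) = √(-23 - 1) = √(-24) = 2*I*√6)
l(a) = (-1795 + a)*(a - 1399/a) (l(a) = (a + (-807/a - 592/a))*(a - 1795) = (a - 1399/a)*(-1795 + a) = (-1795 + a)*(a - 1399/a))
3345617 + l(J(21, j)) = 3345617 + (-1399 + (2*I*√6)² - 3590*I*√6 + 2511205/((2*I*√6))) = 3345617 + (-1399 - 24 - 3590*I*√6 + 2511205*(-I*√6/12)) = 3345617 + (-1399 - 24 - 3590*I*√6 - 2511205*I*√6/12) = 3345617 + (-1423 - 2554285*I*√6/12) = 3344194 - 2554285*I*√6/12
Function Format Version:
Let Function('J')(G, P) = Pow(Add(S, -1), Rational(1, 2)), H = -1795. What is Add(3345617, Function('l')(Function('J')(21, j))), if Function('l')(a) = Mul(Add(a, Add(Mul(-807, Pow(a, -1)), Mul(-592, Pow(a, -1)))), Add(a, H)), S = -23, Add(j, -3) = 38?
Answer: Add(3344194, Mul(Rational(-2554285, 12), I, Pow(6, Rational(1, 2)))) ≈ Add(3.3442e+6, Mul(-5.2139e+5, I))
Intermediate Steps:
j = 41 (j = Add(3, 38) = 41)
Function('J')(G, P) = Mul(2, I, Pow(6, Rational(1, 2))) (Function('J')(G, P) = Pow(Add(-23, -1), Rational(1, 2)) = Pow(-24, Rational(1, 2)) = Mul(2, I, Pow(6, Rational(1, 2))))
Function('l')(a) = Mul(Add(-1795, a), Add(a, Mul(-1399, Pow(a, -1)))) (Function('l')(a) = Mul(Add(a, Add(Mul(-807, Pow(a, -1)), Mul(-592, Pow(a, -1)))), Add(a, -1795)) = Mul(Add(a, Mul(-1399, Pow(a, -1))), Add(-1795, a)) = Mul(Add(-1795, a), Add(a, Mul(-1399, Pow(a, -1)))))
Add(3345617, Function('l')(Function('J')(21, j))) = Add(3345617, Add(-1399, Pow(Mul(2, I, Pow(6, Rational(1, 2))), 2), Mul(-1795, Mul(2, I, Pow(6, Rational(1, 2)))), Mul(2511205, Pow(Mul(2, I, Pow(6, Rational(1, 2))), -1)))) = Add(3345617, Add(-1399, -24, Mul(-3590, I, Pow(6, Rational(1, 2))), Mul(2511205, Mul(Rational(-1, 12), I, Pow(6, Rational(1, 2)))))) = Add(3345617, Add(-1399, -24, Mul(-3590, I, Pow(6, Rational(1, 2))), Mul(Rational(-2511205, 12), I, Pow(6, Rational(1, 2))))) = Add(3345617, Add(-1423, Mul(Rational(-2554285, 12), I, Pow(6, Rational(1, 2))))) = Add(3344194, Mul(Rational(-2554285, 12), I, Pow(6, Rational(1, 2))))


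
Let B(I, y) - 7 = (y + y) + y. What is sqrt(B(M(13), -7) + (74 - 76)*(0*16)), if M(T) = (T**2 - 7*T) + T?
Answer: I*sqrt(14) ≈ 3.7417*I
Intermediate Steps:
M(T) = T**2 - 6*T
B(I, y) = 7 + 3*y (B(I, y) = 7 + ((y + y) + y) = 7 + (2*y + y) = 7 + 3*y)
sqrt(B(M(13), -7) + (74 - 76)*(0*16)) = sqrt((7 + 3*(-7)) + (74 - 76)*(0*16)) = sqrt((7 - 21) - 2*0) = sqrt(-14 + 0) = sqrt(-14) = I*sqrt(14)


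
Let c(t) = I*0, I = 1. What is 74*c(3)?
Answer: 0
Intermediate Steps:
c(t) = 0 (c(t) = 1*0 = 0)
74*c(3) = 74*0 = 0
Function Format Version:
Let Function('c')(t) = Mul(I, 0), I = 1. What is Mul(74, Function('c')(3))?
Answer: 0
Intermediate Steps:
Function('c')(t) = 0 (Function('c')(t) = Mul(1, 0) = 0)
Mul(74, Function('c')(3)) = Mul(74, 0) = 0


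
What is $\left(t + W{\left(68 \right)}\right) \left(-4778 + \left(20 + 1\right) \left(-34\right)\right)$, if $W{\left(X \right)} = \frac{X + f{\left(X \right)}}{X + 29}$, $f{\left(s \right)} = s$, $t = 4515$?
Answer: $- \frac{2405995772}{97} \approx -2.4804 \cdot 10^{7}$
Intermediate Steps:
$W{\left(X \right)} = \frac{2 X}{29 + X}$ ($W{\left(X \right)} = \frac{X + X}{X + 29} = \frac{2 X}{29 + X}$)
$\left(t + W{\left(68 \right)}\right) \left(-4778 + \left(20 + 1\right) \left(-34\right)\right) = \left(4515 + 2 \cdot 68 \frac{1}{29 + 68}\right) \left(-4778 + \left(20 + 1\right) \left(-34\right)\right) = \left(4515 + 2 \cdot 68 \cdot \frac{1}{97}\right) \left(-4778 + 21 \left(-34\right)\right) = \left(4515 + 2 \cdot 68 \cdot \frac{1}{97}\right) \left(-4778 - 714\right) = \left(4515 + \frac{136}{97}\right) \left(-5492\right) = \frac{438091}{97} \left(-5492\right) = - \frac{2405995772}{97}$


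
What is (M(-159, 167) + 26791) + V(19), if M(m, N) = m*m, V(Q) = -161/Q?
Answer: 989207/19 ≈ 52064.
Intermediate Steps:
M(m, N) = m²
(M(-159, 167) + 26791) + V(19) = ((-159)² + 26791) - 161/19 = (25281 + 26791) - 161*1/19 = 52072 - 161/19 = 989207/19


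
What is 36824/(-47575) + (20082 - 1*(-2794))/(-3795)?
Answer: -22328596/3282675 ≈ -6.8019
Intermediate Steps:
36824/(-47575) + (20082 - 1*(-2794))/(-3795) = 36824*(-1/47575) + (20082 + 2794)*(-1/3795) = -36824/47575 + 22876*(-1/3795) = -36824/47575 - 22876/3795 = -22328596/3282675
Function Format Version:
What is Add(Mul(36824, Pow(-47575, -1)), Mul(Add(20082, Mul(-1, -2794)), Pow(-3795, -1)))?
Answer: Rational(-22328596, 3282675) ≈ -6.8019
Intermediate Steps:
Add(Mul(36824, Pow(-47575, -1)), Mul(Add(20082, Mul(-1, -2794)), Pow(-3795, -1))) = Add(Mul(36824, Rational(-1, 47575)), Mul(Add(20082, 2794), Rational(-1, 3795))) = Add(Rational(-36824, 47575), Mul(22876, Rational(-1, 3795))) = Add(Rational(-36824, 47575), Rational(-22876, 3795)) = Rational(-22328596, 3282675)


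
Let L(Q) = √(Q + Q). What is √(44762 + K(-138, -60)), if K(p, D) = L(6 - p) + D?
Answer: √(44702 + 12*√2) ≈ 211.47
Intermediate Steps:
L(Q) = √2*√Q (L(Q) = √(2*Q) = √2*√Q)
K(p, D) = D + √2*√(6 - p) (K(p, D) = √2*√(6 - p) + D = D + √2*√(6 - p))
√(44762 + K(-138, -60)) = √(44762 + (-60 + √(12 - 2*(-138)))) = √(44762 + (-60 + √(12 + 276))) = √(44762 + (-60 + √288)) = √(44762 + (-60 + 12*√2)) = √(44702 + 12*√2)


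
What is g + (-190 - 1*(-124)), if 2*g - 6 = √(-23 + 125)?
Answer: -63 + √102/2 ≈ -57.950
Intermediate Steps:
g = 3 + √102/2 (g = 3 + √(-23 + 125)/2 = 3 + √102/2 ≈ 8.0498)
g + (-190 - 1*(-124)) = (3 + √102/2) + (-190 - 1*(-124)) = (3 + √102/2) + (-190 + 124) = (3 + √102/2) - 66 = -63 + √102/2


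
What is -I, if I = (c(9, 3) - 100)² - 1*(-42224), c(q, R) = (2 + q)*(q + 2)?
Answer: -42665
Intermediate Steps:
c(q, R) = (2 + q)² (c(q, R) = (2 + q)*(2 + q) = (2 + q)²)
I = 42665 (I = ((2 + 9)² - 100)² - 1*(-42224) = (11² - 100)² + 42224 = (121 - 100)² + 42224 = 21² + 42224 = 441 + 42224 = 42665)
-I = -1*42665 = -42665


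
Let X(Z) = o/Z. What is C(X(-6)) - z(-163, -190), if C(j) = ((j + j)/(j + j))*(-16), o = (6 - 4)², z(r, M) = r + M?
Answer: 337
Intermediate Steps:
z(r, M) = M + r
o = 4 (o = 2² = 4)
X(Z) = 4/Z
C(j) = -16 (C(j) = ((2*j)/((2*j)))*(-16) = ((2*j)*(1/(2*j)))*(-16) = 1*(-16) = -16)
C(X(-6)) - z(-163, -190) = -16 - (-190 - 163) = -16 - 1*(-353) = -16 + 353 = 337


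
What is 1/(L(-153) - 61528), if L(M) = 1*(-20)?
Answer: -1/61548 ≈ -1.6247e-5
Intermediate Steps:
L(M) = -20
1/(L(-153) - 61528) = 1/(-20 - 61528) = 1/(-61548) = -1/61548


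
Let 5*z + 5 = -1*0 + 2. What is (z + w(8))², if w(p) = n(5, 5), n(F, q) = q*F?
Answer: 14884/25 ≈ 595.36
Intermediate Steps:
z = -⅗ (z = -1 + (-1*0 + 2)/5 = -1 + (0 + 2)/5 = -1 + (⅕)*2 = -1 + ⅖ = -⅗ ≈ -0.60000)
n(F, q) = F*q
w(p) = 25 (w(p) = 5*5 = 25)
(z + w(8))² = (-⅗ + 25)² = (122/5)² = 14884/25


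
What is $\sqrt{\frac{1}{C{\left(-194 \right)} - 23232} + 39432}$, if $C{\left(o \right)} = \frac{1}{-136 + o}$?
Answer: $\frac{\sqrt{2317661442640977342}}{7666561} \approx 198.57$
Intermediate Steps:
$\sqrt{\frac{1}{C{\left(-194 \right)} - 23232} + 39432} = \sqrt{\frac{1}{\frac{1}{-136 - 194} - 23232} + 39432} = \sqrt{\frac{1}{\frac{1}{-330} - 23232} + 39432} = \sqrt{\frac{1}{- \frac{1}{330} - 23232} + 39432} = \sqrt{\frac{1}{- \frac{7666561}{330}} + 39432} = \sqrt{- \frac{330}{7666561} + 39432} = \sqrt{\frac{302307833022}{7666561}} = \frac{\sqrt{2317661442640977342}}{7666561}$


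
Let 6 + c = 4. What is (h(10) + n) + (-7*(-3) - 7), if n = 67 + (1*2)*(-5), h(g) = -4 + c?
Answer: 65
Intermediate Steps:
c = -2 (c = -6 + 4 = -2)
h(g) = -6 (h(g) = -4 - 2 = -6)
n = 57 (n = 67 + 2*(-5) = 67 - 10 = 57)
(h(10) + n) + (-7*(-3) - 7) = (-6 + 57) + (-7*(-3) - 7) = 51 + (21 - 7) = 51 + 14 = 65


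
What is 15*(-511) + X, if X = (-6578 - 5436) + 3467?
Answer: -16212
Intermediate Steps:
X = -8547 (X = -12014 + 3467 = -8547)
15*(-511) + X = 15*(-511) - 8547 = -7665 - 8547 = -16212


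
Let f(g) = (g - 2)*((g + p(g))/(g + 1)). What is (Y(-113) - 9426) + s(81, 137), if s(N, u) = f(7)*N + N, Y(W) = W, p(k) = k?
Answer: -34997/4 ≈ -8749.3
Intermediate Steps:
f(g) = 2*g*(-2 + g)/(1 + g) (f(g) = (g - 2)*((g + g)/(g + 1)) = (-2 + g)*((2*g)/(1 + g)) = (-2 + g)*(2*g/(1 + g)) = 2*g*(-2 + g)/(1 + g))
s(N, u) = 39*N/4 (s(N, u) = (2*7*(-2 + 7)/(1 + 7))*N + N = (2*7*5/8)*N + N = (2*7*(⅛)*5)*N + N = 35*N/4 + N = 39*N/4)
(Y(-113) - 9426) + s(81, 137) = (-113 - 9426) + (39/4)*81 = -9539 + 3159/4 = -34997/4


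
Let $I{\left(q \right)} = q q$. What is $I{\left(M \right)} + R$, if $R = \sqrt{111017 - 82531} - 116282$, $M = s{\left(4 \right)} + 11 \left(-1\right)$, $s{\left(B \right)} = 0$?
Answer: $-116161 + \sqrt{28486} \approx -1.1599 \cdot 10^{5}$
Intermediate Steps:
$M = -11$ ($M = 0 + 11 \left(-1\right) = 0 - 11 = -11$)
$I{\left(q \right)} = q^{2}$
$R = -116282 + \sqrt{28486}$ ($R = \sqrt{28486} - 116282 = -116282 + \sqrt{28486} \approx -1.1611 \cdot 10^{5}$)
$I{\left(M \right)} + R = \left(-11\right)^{2} - \left(116282 - \sqrt{28486}\right) = 121 - \left(116282 - \sqrt{28486}\right) = -116161 + \sqrt{28486}$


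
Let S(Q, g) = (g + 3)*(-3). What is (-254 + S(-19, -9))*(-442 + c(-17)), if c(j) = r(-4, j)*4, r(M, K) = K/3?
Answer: 328984/3 ≈ 1.0966e+5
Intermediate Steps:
r(M, K) = K/3 (r(M, K) = K*(⅓) = K/3)
c(j) = 4*j/3 (c(j) = (j/3)*4 = 4*j/3)
S(Q, g) = -9 - 3*g (S(Q, g) = (3 + g)*(-3) = -9 - 3*g)
(-254 + S(-19, -9))*(-442 + c(-17)) = (-254 + (-9 - 3*(-9)))*(-442 + (4/3)*(-17)) = (-254 + (-9 + 27))*(-442 - 68/3) = (-254 + 18)*(-1394/3) = -236*(-1394/3) = 328984/3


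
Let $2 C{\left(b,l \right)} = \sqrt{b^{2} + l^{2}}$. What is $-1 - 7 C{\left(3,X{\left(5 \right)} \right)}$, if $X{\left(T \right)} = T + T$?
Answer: $-1 - \frac{7 \sqrt{109}}{2} \approx -37.541$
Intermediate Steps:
$X{\left(T \right)} = 2 T$
$C{\left(b,l \right)} = \frac{\sqrt{b^{2} + l^{2}}}{2}$
$-1 - 7 C{\left(3,X{\left(5 \right)} \right)} = -1 - 7 \frac{\sqrt{3^{2} + \left(2 \cdot 5\right)^{2}}}{2} = -1 - 7 \frac{\sqrt{9 + 10^{2}}}{2} = -1 - 7 \frac{\sqrt{9 + 100}}{2} = -1 - 7 \frac{\sqrt{109}}{2} = -1 - \frac{7 \sqrt{109}}{2}$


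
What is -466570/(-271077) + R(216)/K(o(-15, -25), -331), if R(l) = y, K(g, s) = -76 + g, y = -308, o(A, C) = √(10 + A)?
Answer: 3014203862/522365379 + 308*I*√5/5781 ≈ 5.7703 + 0.11913*I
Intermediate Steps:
R(l) = -308
-466570/(-271077) + R(216)/K(o(-15, -25), -331) = -466570/(-271077) - 308/(-76 + √(10 - 15)) = -466570*(-1/271077) - 308/(-76 + √(-5)) = 466570/271077 - 308/(-76 + I*√5)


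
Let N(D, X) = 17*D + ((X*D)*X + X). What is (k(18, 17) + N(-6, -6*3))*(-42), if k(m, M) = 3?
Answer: 86562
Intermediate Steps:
N(D, X) = X + 17*D + D*X² (N(D, X) = 17*D + ((D*X)*X + X) = 17*D + (D*X² + X) = 17*D + (X + D*X²) = X + 17*D + D*X²)
(k(18, 17) + N(-6, -6*3))*(-42) = (3 + (-6*3 + 17*(-6) - 6*(-6*3)²))*(-42) = (3 + (-18 - 102 - 6*(-18)²))*(-42) = (3 + (-18 - 102 - 6*324))*(-42) = (3 + (-18 - 102 - 1944))*(-42) = (3 - 2064)*(-42) = -2061*(-42) = 86562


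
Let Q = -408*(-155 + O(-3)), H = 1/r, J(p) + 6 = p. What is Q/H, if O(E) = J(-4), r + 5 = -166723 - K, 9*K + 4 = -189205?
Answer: -9808845640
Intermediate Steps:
K = -189209/9 (K = -4/9 + (⅑)*(-189205) = -4/9 - 189205/9 = -189209/9 ≈ -21023.)
r = -1311343/9 (r = -5 + (-166723 - 1*(-189209/9)) = -5 + (-166723 + 189209/9) = -5 - 1311298/9 = -1311343/9 ≈ -1.4570e+5)
J(p) = -6 + p
O(E) = -10 (O(E) = -6 - 4 = -10)
H = -9/1311343 (H = 1/(-1311343/9) = -9/1311343 ≈ -6.8632e-6)
Q = 67320 (Q = -408*(-155 - 10) = -408*(-165) = 67320)
Q/H = 67320/(-9/1311343) = 67320*(-1311343/9) = -9808845640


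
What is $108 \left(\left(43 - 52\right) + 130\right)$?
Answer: $13068$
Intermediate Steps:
$108 \left(\left(43 - 52\right) + 130\right) = 108 \left(-9 + 130\right) = 108 \cdot 121 = 13068$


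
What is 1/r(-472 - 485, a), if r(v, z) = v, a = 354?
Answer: -1/957 ≈ -0.0010449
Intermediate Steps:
1/r(-472 - 485, a) = 1/(-472 - 485) = 1/(-957) = -1/957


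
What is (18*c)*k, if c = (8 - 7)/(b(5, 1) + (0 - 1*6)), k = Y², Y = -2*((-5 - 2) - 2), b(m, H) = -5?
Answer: -5832/11 ≈ -530.18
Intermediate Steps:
Y = 18 (Y = -2*(-7 - 2) = -2*(-9) = 18)
k = 324 (k = 18² = 324)
c = -1/11 (c = (8 - 7)/(-5 + (0 - 1*6)) = 1/(-5 + (0 - 6)) = 1/(-5 - 6) = 1/(-11) = 1*(-1/11) = -1/11 ≈ -0.090909)
(18*c)*k = (18*(-1/11))*324 = -18/11*324 = -5832/11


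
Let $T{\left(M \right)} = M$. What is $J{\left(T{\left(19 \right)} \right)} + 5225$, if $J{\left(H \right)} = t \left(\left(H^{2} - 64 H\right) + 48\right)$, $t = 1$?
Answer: $4418$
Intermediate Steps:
$J{\left(H \right)} = 48 + H^{2} - 64 H$ ($J{\left(H \right)} = 1 \left(\left(H^{2} - 64 H\right) + 48\right) = 1 \left(48 + H^{2} - 64 H\right) = 48 + H^{2} - 64 H$)
$J{\left(T{\left(19 \right)} \right)} + 5225 = \left(48 + 19^{2} - 1216\right) + 5225 = \left(48 + 361 - 1216\right) + 5225 = -807 + 5225 = 4418$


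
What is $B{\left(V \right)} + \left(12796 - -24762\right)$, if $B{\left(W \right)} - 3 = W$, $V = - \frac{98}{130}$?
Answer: $\frac{2441416}{65} \approx 37560.0$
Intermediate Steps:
$V = - \frac{49}{65}$ ($V = \left(-98\right) \frac{1}{130} = - \frac{49}{65} \approx -0.75385$)
$B{\left(W \right)} = 3 + W$
$B{\left(V \right)} + \left(12796 - -24762\right) = \left(3 - \frac{49}{65}\right) + \left(12796 - -24762\right) = \frac{146}{65} + \left(12796 + 24762\right) = \frac{146}{65} + 37558 = \frac{2441416}{65}$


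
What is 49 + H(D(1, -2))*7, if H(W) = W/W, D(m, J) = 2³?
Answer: 56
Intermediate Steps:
D(m, J) = 8
H(W) = 1
49 + H(D(1, -2))*7 = 49 + 1*7 = 49 + 7 = 56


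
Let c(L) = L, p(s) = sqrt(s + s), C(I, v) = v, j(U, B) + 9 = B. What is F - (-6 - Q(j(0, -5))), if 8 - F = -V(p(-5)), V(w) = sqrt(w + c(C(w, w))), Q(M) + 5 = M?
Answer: -5 + 2**(3/4)*5**(1/4)*sqrt(I) ≈ -3.2217 + 1.7783*I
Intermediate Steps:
j(U, B) = -9 + B
p(s) = sqrt(2)*sqrt(s) (p(s) = sqrt(2*s) = sqrt(2)*sqrt(s))
Q(M) = -5 + M
V(w) = sqrt(2)*sqrt(w) (V(w) = sqrt(w + w) = sqrt(2*w) = sqrt(2)*sqrt(w))
F = 8 + 2**(3/4)*5**(1/4)*sqrt(I) (F = 8 - (-1)*sqrt(2)*sqrt(sqrt(2)*sqrt(-5)) = 8 - (-1)*sqrt(2)*sqrt(sqrt(2)*(I*sqrt(5))) = 8 - (-1)*sqrt(2)*sqrt(I*sqrt(10)) = 8 - (-1)*sqrt(2)*(10**(1/4)*sqrt(I)) = 8 - (-1)*2**(3/4)*5**(1/4)*sqrt(I) = 8 + 2**(3/4)*5**(1/4)*sqrt(I) ≈ 9.7783 + 1.7783*I)
F - (-6 - Q(j(0, -5))) = (8 + 2**(3/4)*5**(1/4)*sqrt(I)) - (-6 - (-5 + (-9 - 5))) = (8 + 2**(3/4)*5**(1/4)*sqrt(I)) - (-6 - (-5 - 14)) = (8 + 2**(3/4)*5**(1/4)*sqrt(I)) - (-6 - 1*(-19)) = (8 + 2**(3/4)*5**(1/4)*sqrt(I)) - (-6 + 19) = (8 + 2**(3/4)*5**(1/4)*sqrt(I)) - 1*13 = (8 + 2**(3/4)*5**(1/4)*sqrt(I)) - 13 = -5 + 2**(3/4)*5**(1/4)*sqrt(I)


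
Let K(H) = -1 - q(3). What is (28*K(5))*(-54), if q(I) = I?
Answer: 6048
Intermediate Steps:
K(H) = -4 (K(H) = -1 - 1*3 = -1 - 3 = -4)
(28*K(5))*(-54) = (28*(-4))*(-54) = -112*(-54) = 6048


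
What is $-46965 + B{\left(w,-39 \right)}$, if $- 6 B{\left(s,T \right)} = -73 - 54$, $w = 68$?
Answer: $- \frac{281663}{6} \approx -46944.0$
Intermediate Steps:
$B{\left(s,T \right)} = \frac{127}{6}$ ($B{\left(s,T \right)} = - \frac{-73 - 54}{6} = \left(- \frac{1}{6}\right) \left(-127\right) = \frac{127}{6}$)
$-46965 + B{\left(w,-39 \right)} = -46965 + \frac{127}{6} = - \frac{281663}{6}$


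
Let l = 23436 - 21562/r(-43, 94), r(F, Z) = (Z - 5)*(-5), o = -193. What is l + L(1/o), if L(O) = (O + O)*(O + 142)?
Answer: 389249338468/16575805 ≈ 23483.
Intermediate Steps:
L(O) = 2*O*(142 + O) (L(O) = (2*O)*(142 + O) = 2*O*(142 + O))
r(F, Z) = 25 - 5*Z (r(F, Z) = (-5 + Z)*(-5) = 25 - 5*Z)
l = 10450582/445 (l = 23436 - 21562/(25 - 5*94) = 23436 - 21562/(25 - 470) = 23436 - 21562/(-445) = 23436 - 21562*(-1)/445 = 23436 - 1*(-21562/445) = 23436 + 21562/445 = 10450582/445 ≈ 23484.)
l + L(1/o) = 10450582/445 + 2*(142 + 1/(-193))/(-193) = 10450582/445 + 2*(-1/193)*(142 - 1/193) = 10450582/445 + 2*(-1/193)*(27405/193) = 10450582/445 - 54810/37249 = 389249338468/16575805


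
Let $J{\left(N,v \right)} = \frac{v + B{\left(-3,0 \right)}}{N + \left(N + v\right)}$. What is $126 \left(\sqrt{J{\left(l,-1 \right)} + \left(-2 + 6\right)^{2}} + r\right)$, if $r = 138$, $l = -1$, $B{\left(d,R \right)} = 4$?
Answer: $17388 + 126 \sqrt{15} \approx 17876.0$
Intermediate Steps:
$J{\left(N,v \right)} = \frac{4 + v}{v + 2 N}$ ($J{\left(N,v \right)} = \frac{v + 4}{N + \left(N + v\right)} = \frac{4 + v}{v + 2 N}$)
$126 \left(\sqrt{J{\left(l,-1 \right)} + \left(-2 + 6\right)^{2}} + r\right) = 126 \left(\sqrt{\frac{4 - 1}{-1 + 2 \left(-1\right)} + \left(-2 + 6\right)^{2}} + 138\right) = 126 \left(\sqrt{\frac{1}{-1 - 2} \cdot 3 + 4^{2}} + 138\right) = 126 \left(\sqrt{\frac{1}{-3} \cdot 3 + 16} + 138\right) = 126 \left(\sqrt{\left(- \frac{1}{3}\right) 3 + 16} + 138\right) = 126 \left(\sqrt{-1 + 16} + 138\right) = 126 \left(\sqrt{15} + 138\right) = 126 \left(138 + \sqrt{15}\right) = 17388 + 126 \sqrt{15}$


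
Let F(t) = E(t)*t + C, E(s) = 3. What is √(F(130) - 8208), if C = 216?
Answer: I*√7602 ≈ 87.189*I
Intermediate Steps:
F(t) = 216 + 3*t (F(t) = 3*t + 216 = 216 + 3*t)
√(F(130) - 8208) = √((216 + 3*130) - 8208) = √((216 + 390) - 8208) = √(606 - 8208) = √(-7602) = I*√7602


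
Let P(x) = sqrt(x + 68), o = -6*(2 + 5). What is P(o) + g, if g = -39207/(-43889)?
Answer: 39207/43889 + sqrt(26) ≈ 5.9923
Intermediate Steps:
o = -42 (o = -6*7 = -42)
g = 39207/43889 (g = -39207*(-1/43889) = 39207/43889 ≈ 0.89332)
P(x) = sqrt(68 + x)
P(o) + g = sqrt(68 - 42) + 39207/43889 = sqrt(26) + 39207/43889 = 39207/43889 + sqrt(26)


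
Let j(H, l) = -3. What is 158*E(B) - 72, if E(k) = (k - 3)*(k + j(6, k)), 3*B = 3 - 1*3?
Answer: 1350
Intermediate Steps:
B = 0 (B = (3 - 1*3)/3 = (3 - 3)/3 = (⅓)*0 = 0)
E(k) = (-3 + k)² (E(k) = (k - 3)*(k - 3) = (-3 + k)*(-3 + k) = (-3 + k)²)
158*E(B) - 72 = 158*(9 + 0² - 6*0) - 72 = 158*(9 + 0 + 0) - 72 = 158*9 - 72 = 1422 - 72 = 1350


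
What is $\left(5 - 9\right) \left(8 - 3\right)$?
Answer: $-20$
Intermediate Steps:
$\left(5 - 9\right) \left(8 - 3\right) = - 4 \left(8 - 3\right) = \left(-4\right) 5 = -20$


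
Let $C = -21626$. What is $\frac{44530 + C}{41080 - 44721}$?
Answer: $- \frac{22904}{3641} \approx -6.2906$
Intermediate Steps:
$\frac{44530 + C}{41080 - 44721} = \frac{44530 - 21626}{41080 - 44721} = \frac{22904}{-3641} = 22904 \left(- \frac{1}{3641}\right) = - \frac{22904}{3641}$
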